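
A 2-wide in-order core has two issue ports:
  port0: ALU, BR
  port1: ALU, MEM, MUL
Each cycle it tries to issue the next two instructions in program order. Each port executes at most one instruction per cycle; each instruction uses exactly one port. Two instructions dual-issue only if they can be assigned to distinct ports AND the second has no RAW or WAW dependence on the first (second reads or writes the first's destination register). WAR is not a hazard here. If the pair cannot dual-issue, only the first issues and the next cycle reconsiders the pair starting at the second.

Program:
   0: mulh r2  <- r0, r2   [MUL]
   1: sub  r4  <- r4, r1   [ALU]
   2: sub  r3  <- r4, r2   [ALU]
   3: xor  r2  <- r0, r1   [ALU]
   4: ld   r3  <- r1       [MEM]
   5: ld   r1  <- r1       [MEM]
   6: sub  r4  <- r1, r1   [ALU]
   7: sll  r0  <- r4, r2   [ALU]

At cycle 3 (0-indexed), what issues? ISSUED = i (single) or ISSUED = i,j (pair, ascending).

[0] i0,i1  mulh sub  -- pair
[1] i2,i3  sub xor  -- pair
[2] i4  ld  -- no-port MEM/MEM
[3] i5  ld  -- RAW r1
[4] i6  sub  -- RAW r4
[5] i7  sll  -- tail

ISSUED = 5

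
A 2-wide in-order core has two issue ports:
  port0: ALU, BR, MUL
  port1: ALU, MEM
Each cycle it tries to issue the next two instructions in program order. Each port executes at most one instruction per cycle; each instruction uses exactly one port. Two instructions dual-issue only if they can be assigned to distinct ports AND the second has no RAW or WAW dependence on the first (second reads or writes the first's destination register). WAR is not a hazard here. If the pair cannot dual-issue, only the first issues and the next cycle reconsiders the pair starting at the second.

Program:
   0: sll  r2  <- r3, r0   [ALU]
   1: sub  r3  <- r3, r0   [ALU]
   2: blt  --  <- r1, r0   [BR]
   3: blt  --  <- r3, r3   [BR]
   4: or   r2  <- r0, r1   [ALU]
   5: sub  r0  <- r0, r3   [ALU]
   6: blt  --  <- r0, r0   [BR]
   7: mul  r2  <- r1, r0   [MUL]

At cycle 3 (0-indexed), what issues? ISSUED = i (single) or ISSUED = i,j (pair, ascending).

c0: i0&i1 sll.ALU+sub.ALU  pair
c1: i2 blt.BR  no-port BR/BR
c2: i3&i4 blt.BR+or.ALU  pair
c3: i5 sub.ALU  RAW r0
c4: i6 blt.BR  no-port BR/MUL
c5: i7 mul.MUL  tail

ISSUED = 5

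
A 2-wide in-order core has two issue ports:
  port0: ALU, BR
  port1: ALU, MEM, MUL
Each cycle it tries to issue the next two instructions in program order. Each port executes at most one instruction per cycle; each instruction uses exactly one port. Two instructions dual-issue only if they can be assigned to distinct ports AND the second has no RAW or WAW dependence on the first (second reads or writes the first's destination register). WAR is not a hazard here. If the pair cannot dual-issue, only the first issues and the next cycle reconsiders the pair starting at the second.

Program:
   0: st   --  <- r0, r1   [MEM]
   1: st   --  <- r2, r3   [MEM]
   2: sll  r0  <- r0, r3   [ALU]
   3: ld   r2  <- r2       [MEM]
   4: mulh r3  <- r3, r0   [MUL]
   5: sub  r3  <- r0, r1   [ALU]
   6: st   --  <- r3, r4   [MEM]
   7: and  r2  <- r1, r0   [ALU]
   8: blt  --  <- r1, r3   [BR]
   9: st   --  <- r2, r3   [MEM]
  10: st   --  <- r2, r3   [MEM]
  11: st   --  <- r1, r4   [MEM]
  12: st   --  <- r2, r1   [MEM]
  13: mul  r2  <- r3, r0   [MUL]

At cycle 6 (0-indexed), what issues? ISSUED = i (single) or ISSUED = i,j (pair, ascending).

ISSUED = 8,9

0. st @i0  | no-port MEM/MEM
1. st+sll @i1/i2  | pair
2. ld @i3  | no-port MEM/MUL
3. mulh @i4  | WAW r3
4. sub @i5  | RAW r3
5. st+and @i6/i7  | pair
6. blt+st @i8/i9  | pair
7. st @i10  | no-port MEM/MEM
8. st @i11  | no-port MEM/MEM
9. st @i12  | no-port MEM/MUL
10. mul @i13  | tail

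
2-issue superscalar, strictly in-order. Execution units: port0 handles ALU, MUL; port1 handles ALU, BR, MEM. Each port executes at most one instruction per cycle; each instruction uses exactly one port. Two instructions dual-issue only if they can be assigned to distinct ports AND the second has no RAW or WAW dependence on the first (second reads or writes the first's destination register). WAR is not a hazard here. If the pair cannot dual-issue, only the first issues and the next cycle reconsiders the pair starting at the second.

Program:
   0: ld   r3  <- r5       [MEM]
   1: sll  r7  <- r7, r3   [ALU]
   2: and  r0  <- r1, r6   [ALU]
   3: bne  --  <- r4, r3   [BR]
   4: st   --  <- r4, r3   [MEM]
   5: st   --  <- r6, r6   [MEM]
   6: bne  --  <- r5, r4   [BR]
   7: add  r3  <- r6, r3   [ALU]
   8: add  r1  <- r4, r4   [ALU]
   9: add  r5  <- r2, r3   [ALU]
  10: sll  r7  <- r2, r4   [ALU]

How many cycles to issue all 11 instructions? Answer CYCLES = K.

  cy0 -> i0 (ld) RAW r3
  cy1 -> i1&i2 (sll and) dual
  cy2 -> i3 (bne) no-port BR/MEM
  cy3 -> i4 (st) no-port MEM/MEM
  cy4 -> i5 (st) no-port MEM/BR
  cy5 -> i6&i7 (bne add) dual
  cy6 -> i8&i9 (add add) dual
  cy7 -> i10 (sll) tail

CYCLES = 8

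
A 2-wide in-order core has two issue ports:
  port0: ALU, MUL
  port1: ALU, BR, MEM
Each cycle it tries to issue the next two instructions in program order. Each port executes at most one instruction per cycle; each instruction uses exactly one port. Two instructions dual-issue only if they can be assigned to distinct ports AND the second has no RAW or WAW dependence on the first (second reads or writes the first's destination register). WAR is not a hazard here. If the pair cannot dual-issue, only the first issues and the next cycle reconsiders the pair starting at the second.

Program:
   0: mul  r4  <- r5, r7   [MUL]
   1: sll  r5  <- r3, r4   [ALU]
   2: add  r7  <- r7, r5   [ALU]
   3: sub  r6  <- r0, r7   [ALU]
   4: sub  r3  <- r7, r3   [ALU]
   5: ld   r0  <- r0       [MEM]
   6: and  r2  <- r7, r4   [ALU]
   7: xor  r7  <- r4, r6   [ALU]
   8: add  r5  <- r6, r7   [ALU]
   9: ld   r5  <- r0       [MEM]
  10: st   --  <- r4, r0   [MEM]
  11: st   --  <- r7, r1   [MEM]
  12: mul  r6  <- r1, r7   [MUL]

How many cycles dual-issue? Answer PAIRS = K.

PAIRS = 3

[0] i0  mul  -- RAW r4
[1] i1  sll  -- RAW r5
[2] i2  add  -- RAW r7
[3] i3/i4  sub;sub  -- dual
[4] i5/i6  ld;and  -- dual
[5] i7  xor  -- RAW r7
[6] i8  add  -- WAW r5
[7] i9  ld  -- no-port MEM/MEM
[8] i10  st  -- no-port MEM/MEM
[9] i11/i12  st;mul  -- dual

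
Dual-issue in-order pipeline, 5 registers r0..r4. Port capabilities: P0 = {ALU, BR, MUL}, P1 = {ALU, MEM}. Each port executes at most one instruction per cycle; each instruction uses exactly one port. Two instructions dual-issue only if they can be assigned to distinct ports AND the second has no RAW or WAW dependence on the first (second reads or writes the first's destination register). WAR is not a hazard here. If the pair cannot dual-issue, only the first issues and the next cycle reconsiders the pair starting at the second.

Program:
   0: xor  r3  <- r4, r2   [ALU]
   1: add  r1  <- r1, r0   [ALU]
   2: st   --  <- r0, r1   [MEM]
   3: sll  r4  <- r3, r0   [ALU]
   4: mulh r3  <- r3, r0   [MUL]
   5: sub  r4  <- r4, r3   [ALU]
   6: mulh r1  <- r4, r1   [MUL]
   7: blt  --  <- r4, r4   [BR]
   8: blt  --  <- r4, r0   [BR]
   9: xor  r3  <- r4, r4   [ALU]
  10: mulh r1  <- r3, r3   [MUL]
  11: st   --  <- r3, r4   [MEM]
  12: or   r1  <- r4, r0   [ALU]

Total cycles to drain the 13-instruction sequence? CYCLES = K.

CYCLES = 9

#0 head=0: xor add i0&i1 pair
#1 head=2: st sll i2&i3 pair
#2 head=4: mulh i4 RAW r3
#3 head=5: sub i5 RAW r4
#4 head=6: mulh i6 no-port MUL/BR
#5 head=7: blt i7 no-port BR/BR
#6 head=8: blt xor i8&i9 pair
#7 head=10: mulh st i10&i11 pair
#8 head=12: or i12 tail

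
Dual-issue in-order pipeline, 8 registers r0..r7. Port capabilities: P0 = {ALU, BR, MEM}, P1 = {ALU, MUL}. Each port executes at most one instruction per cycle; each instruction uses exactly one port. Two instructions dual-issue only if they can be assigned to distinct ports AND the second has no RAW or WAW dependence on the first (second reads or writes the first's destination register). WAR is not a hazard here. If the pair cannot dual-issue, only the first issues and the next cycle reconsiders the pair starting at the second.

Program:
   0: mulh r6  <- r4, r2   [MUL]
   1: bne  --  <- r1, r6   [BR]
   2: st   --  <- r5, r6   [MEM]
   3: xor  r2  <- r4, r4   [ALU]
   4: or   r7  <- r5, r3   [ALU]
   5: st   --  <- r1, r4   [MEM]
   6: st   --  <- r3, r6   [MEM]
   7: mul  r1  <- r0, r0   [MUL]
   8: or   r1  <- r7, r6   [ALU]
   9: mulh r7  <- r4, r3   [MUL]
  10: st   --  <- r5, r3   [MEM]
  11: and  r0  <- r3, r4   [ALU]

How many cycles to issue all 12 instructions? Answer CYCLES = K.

CYCLES = 7

c0: i0 mulh.MUL  RAW r6
c1: i1 bne.BR  no-port BR/MEM
c2: i2/i3 st.MEM;xor.ALU  pair
c3: i4/i5 or.ALU;st.MEM  pair
c4: i6/i7 st.MEM;mul.MUL  pair
c5: i8/i9 or.ALU;mulh.MUL  pair
c6: i10/i11 st.MEM;and.ALU  pair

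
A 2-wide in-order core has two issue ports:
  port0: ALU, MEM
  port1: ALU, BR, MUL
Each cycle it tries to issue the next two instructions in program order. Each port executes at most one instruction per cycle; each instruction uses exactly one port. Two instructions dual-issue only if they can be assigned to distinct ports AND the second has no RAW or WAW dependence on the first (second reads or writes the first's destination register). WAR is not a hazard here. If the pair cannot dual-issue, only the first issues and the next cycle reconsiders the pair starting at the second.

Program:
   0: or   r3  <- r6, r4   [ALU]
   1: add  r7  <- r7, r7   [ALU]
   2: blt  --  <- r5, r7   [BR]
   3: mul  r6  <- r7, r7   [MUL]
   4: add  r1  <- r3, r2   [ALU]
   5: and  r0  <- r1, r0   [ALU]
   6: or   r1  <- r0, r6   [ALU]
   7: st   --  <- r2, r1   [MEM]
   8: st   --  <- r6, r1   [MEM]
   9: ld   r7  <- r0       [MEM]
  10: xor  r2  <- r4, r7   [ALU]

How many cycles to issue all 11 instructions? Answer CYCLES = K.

CYCLES = 9

t=0 i0&i1:or.ALU+add.ALU ; pair
t=1 i2:blt.BR ; no-port BR/MUL
t=2 i3&i4:mul.MUL+add.ALU ; pair
t=3 i5:and.ALU ; RAW r0
t=4 i6:or.ALU ; RAW r1
t=5 i7:st.MEM ; no-port MEM/MEM
t=6 i8:st.MEM ; no-port MEM/MEM
t=7 i9:ld.MEM ; RAW r7
t=8 i10:xor.ALU ; tail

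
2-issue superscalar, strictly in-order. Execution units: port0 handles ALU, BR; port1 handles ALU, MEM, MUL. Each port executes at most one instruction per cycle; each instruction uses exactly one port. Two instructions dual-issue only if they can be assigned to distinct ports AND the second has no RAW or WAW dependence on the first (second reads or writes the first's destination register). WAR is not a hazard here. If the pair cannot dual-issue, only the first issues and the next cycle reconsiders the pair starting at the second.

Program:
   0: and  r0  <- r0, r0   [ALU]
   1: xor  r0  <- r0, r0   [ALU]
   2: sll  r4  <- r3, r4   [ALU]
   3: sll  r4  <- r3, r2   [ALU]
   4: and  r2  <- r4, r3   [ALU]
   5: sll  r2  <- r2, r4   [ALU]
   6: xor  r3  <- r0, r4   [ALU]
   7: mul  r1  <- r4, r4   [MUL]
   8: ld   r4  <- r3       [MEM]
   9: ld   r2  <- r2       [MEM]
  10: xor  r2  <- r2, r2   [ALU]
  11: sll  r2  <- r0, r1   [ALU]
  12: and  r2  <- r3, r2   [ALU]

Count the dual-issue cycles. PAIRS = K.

  cy0 -> i0 (and) RAW+WAW r0
  cy1 -> i1,i2 (xor/sll) pair
  cy2 -> i3 (sll) RAW r4
  cy3 -> i4 (and) RAW+WAW r2
  cy4 -> i5,i6 (sll/xor) pair
  cy5 -> i7 (mul) no-port MUL/MEM
  cy6 -> i8 (ld) no-port MEM/MEM
  cy7 -> i9 (ld) RAW+WAW r2
  cy8 -> i10 (xor) WAW r2
  cy9 -> i11 (sll) RAW+WAW r2
  cy10 -> i12 (and) tail

PAIRS = 2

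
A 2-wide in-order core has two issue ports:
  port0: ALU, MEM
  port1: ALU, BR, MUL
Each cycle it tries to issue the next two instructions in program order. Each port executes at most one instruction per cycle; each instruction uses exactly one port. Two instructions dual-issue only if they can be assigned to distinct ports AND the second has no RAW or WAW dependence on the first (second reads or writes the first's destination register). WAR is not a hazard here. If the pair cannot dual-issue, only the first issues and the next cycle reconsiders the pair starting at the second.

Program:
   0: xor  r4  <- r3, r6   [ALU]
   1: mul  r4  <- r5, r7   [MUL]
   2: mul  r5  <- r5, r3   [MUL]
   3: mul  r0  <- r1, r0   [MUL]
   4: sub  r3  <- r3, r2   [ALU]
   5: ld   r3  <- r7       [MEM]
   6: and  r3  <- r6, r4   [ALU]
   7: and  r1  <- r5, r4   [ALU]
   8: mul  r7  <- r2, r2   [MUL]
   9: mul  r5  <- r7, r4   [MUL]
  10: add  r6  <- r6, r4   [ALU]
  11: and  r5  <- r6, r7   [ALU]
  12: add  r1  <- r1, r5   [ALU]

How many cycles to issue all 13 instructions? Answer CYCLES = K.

0. xor.ALU @i0  | WAW r4
1. mul.MUL @i1  | no-port MUL/MUL
2. mul.MUL @i2  | no-port MUL/MUL
3. mul.MUL sub.ALU @i3,i4  | pair
4. ld.MEM @i5  | WAW r3
5. and.ALU and.ALU @i6,i7  | pair
6. mul.MUL @i8  | no-port MUL/MUL
7. mul.MUL add.ALU @i9,i10  | pair
8. and.ALU @i11  | RAW r5
9. add.ALU @i12  | tail

CYCLES = 10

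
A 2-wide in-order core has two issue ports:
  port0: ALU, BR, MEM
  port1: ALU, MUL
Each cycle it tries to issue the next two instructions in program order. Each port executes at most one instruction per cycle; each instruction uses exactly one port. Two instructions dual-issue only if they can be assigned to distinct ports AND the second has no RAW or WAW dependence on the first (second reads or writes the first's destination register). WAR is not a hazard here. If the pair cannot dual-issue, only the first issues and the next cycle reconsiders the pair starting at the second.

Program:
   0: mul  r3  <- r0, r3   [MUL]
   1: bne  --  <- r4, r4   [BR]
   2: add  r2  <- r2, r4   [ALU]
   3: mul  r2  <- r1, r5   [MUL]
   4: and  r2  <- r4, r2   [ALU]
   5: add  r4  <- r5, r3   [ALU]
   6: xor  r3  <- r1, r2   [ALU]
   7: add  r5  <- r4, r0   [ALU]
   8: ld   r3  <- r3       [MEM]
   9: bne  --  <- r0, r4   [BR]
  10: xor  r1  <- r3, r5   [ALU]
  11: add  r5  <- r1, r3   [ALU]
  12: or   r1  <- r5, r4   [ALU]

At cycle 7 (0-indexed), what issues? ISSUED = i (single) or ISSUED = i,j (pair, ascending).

ISSUED = 11

0. mul.MUL bne.BR @i0/i1  | pair
1. add.ALU @i2  | WAW r2
2. mul.MUL @i3  | RAW+WAW r2
3. and.ALU add.ALU @i4/i5  | pair
4. xor.ALU add.ALU @i6/i7  | pair
5. ld.MEM @i8  | no-port MEM/BR
6. bne.BR xor.ALU @i9/i10  | pair
7. add.ALU @i11  | RAW r5
8. or.ALU @i12  | tail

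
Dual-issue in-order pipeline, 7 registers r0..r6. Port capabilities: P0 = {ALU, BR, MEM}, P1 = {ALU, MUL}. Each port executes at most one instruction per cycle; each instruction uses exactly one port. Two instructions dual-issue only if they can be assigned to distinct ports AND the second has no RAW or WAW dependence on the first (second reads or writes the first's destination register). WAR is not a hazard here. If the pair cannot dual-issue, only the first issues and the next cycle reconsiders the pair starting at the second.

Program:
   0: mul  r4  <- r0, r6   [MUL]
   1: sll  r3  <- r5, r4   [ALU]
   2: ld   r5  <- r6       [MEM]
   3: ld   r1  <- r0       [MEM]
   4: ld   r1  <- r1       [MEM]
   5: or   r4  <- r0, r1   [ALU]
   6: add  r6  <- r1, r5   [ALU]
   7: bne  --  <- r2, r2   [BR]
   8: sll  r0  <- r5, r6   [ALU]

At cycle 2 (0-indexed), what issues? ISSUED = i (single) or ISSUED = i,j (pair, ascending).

t=0 i0:mul ; RAW r4
t=1 i1&i2:sll/ld ; dual
t=2 i3:ld ; no-port MEM/MEM
t=3 i4:ld ; RAW r1
t=4 i5&i6:or/add ; dual
t=5 i7&i8:bne/sll ; dual

ISSUED = 3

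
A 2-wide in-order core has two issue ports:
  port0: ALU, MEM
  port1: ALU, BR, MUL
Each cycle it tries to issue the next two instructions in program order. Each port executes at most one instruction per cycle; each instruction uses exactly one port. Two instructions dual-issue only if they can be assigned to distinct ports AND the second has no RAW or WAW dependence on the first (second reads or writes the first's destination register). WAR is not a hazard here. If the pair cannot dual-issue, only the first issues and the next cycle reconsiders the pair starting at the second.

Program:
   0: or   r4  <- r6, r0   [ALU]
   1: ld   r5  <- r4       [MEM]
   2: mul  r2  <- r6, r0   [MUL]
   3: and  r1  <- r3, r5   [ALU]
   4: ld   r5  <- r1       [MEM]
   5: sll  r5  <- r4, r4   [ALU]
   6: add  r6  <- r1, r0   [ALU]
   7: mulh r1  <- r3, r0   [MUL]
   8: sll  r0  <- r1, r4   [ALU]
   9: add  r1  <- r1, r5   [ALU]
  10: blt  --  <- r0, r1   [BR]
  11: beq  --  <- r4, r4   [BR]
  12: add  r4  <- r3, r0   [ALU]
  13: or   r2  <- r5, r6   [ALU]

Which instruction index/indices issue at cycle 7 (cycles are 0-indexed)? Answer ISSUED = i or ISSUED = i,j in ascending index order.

ISSUED = 10

0. or @i0  | RAW r4
1. ld mul @i1&i2  | pair
2. and @i3  | RAW r1
3. ld @i4  | WAW r5
4. sll add @i5&i6  | pair
5. mulh @i7  | RAW r1
6. sll add @i8&i9  | pair
7. blt @i10  | no-port BR/BR
8. beq add @i11&i12  | pair
9. or @i13  | tail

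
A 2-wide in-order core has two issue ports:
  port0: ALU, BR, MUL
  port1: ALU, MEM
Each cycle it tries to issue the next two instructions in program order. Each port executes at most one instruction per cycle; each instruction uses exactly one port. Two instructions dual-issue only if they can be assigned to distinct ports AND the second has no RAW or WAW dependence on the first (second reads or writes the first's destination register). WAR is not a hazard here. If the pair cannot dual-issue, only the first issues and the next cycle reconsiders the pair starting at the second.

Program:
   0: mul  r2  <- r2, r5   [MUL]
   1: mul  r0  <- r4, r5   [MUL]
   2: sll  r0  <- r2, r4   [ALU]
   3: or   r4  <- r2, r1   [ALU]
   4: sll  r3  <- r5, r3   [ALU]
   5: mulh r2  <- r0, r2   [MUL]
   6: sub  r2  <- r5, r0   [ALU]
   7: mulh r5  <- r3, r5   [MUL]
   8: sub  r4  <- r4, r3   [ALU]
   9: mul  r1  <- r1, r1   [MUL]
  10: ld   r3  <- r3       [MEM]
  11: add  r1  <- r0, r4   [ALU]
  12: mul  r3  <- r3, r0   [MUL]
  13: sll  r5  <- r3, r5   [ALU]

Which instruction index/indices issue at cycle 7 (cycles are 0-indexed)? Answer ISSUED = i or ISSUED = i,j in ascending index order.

[0] i0  mul  -- no-port MUL/MUL
[1] i1  mul  -- WAW r0
[2] i2,i3  sll+or  -- pair
[3] i4,i5  sll+mulh  -- pair
[4] i6,i7  sub+mulh  -- pair
[5] i8,i9  sub+mul  -- pair
[6] i10,i11  ld+add  -- pair
[7] i12  mul  -- RAW r3
[8] i13  sll  -- tail

ISSUED = 12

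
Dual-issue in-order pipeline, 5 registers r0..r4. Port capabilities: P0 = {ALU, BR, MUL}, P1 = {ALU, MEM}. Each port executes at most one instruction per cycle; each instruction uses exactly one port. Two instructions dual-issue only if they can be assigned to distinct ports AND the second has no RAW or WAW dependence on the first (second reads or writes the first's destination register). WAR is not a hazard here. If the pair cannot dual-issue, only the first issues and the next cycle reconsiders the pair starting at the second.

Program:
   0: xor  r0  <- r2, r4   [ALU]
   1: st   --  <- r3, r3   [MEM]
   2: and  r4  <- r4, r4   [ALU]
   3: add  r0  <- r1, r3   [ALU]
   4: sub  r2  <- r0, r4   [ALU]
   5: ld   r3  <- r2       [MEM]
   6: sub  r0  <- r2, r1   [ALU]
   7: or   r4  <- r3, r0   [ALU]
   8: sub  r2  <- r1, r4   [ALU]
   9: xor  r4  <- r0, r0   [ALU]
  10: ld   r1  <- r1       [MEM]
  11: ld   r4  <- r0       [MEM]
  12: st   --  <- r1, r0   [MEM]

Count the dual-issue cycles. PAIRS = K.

0. xor;st @i0,i1  | pair
1. and;add @i2,i3  | pair
2. sub @i4  | RAW r2
3. ld;sub @i5,i6  | pair
4. or @i7  | RAW r4
5. sub;xor @i8,i9  | pair
6. ld @i10  | no-port MEM/MEM
7. ld @i11  | no-port MEM/MEM
8. st @i12  | tail

PAIRS = 4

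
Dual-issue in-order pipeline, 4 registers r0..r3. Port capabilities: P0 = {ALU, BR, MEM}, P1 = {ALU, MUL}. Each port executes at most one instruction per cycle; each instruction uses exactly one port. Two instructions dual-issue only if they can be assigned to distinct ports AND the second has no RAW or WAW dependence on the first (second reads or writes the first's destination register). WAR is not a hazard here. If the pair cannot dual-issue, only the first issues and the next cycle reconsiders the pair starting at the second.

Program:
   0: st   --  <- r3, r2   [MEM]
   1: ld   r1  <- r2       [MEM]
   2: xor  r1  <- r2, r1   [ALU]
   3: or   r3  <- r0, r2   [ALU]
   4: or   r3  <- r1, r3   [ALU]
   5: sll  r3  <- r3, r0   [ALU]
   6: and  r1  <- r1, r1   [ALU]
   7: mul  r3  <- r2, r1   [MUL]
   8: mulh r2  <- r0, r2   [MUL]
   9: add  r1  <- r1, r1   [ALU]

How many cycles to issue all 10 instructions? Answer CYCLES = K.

CYCLES = 7

t=0 i0:st ; no-port MEM/MEM
t=1 i1:ld ; RAW+WAW r1
t=2 i2,i3:xor+or ; pair
t=3 i4:or ; RAW+WAW r3
t=4 i5,i6:sll+and ; pair
t=5 i7:mul ; no-port MUL/MUL
t=6 i8,i9:mulh+add ; pair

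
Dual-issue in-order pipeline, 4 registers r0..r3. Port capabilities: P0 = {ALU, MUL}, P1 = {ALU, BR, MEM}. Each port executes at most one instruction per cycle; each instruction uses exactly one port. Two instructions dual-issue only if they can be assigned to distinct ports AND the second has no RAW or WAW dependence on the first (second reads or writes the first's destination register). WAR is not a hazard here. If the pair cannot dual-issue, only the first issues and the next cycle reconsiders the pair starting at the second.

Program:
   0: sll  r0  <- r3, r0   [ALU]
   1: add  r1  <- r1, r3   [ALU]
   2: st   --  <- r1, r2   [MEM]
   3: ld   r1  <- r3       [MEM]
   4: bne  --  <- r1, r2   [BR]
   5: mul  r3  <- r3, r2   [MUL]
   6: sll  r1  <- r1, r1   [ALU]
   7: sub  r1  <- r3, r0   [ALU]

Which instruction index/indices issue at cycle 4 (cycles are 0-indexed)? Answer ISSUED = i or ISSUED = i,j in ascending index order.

0. sll;add @i0&i1  | dual
1. st @i2  | no-port MEM/MEM
2. ld @i3  | no-port MEM/BR
3. bne;mul @i4&i5  | dual
4. sll @i6  | WAW r1
5. sub @i7  | tail

ISSUED = 6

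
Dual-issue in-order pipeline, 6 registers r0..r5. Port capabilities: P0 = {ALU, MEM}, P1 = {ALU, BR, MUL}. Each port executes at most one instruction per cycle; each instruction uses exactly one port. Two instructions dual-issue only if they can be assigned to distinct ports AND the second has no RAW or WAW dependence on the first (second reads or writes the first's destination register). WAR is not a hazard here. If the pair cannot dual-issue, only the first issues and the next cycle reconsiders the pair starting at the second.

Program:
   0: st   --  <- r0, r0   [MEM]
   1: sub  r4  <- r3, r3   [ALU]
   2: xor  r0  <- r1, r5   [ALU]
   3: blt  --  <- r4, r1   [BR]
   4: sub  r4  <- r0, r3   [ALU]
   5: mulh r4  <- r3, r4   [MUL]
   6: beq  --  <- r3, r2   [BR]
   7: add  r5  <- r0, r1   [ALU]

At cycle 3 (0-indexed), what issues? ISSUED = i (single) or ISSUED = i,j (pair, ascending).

ISSUED = 5

[0] i0+i1  st sub  -- 2-wide
[1] i2+i3  xor blt  -- 2-wide
[2] i4  sub  -- RAW+WAW r4
[3] i5  mulh  -- no-port MUL/BR
[4] i6+i7  beq add  -- 2-wide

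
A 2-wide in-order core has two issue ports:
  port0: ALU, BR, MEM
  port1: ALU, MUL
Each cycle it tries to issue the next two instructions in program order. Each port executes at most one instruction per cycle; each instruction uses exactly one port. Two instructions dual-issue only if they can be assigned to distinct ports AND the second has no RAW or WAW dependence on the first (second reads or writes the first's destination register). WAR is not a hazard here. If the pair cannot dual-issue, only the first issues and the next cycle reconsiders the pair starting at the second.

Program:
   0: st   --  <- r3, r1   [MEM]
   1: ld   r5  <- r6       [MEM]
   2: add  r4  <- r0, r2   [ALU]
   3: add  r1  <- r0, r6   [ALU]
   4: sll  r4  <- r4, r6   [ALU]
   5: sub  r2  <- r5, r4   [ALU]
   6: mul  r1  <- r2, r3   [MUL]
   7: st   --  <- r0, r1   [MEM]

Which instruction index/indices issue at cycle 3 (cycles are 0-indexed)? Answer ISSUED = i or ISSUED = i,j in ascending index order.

[0] i0  st  -- no-port MEM/MEM
[1] i1&i2  ld add  -- dual
[2] i3&i4  add sll  -- dual
[3] i5  sub  -- RAW r2
[4] i6  mul  -- RAW r1
[5] i7  st  -- tail

ISSUED = 5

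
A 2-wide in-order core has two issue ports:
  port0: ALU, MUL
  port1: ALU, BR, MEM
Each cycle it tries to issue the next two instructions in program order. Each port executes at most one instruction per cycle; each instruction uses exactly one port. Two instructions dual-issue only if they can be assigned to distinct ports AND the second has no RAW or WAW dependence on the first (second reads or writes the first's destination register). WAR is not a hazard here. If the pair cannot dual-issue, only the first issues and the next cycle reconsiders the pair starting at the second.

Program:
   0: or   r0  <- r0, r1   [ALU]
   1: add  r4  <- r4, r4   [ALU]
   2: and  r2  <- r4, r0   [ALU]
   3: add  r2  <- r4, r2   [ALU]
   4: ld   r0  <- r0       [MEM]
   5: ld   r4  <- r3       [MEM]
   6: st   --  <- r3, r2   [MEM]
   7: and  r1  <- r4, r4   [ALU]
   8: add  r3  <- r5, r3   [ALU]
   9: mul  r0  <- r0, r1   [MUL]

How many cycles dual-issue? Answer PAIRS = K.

[0] i0,i1  or.ALU+add.ALU  -- 2-wide
[1] i2  and.ALU  -- RAW+WAW r2
[2] i3,i4  add.ALU+ld.MEM  -- 2-wide
[3] i5  ld.MEM  -- no-port MEM/MEM
[4] i6,i7  st.MEM+and.ALU  -- 2-wide
[5] i8,i9  add.ALU+mul.MUL  -- 2-wide

PAIRS = 4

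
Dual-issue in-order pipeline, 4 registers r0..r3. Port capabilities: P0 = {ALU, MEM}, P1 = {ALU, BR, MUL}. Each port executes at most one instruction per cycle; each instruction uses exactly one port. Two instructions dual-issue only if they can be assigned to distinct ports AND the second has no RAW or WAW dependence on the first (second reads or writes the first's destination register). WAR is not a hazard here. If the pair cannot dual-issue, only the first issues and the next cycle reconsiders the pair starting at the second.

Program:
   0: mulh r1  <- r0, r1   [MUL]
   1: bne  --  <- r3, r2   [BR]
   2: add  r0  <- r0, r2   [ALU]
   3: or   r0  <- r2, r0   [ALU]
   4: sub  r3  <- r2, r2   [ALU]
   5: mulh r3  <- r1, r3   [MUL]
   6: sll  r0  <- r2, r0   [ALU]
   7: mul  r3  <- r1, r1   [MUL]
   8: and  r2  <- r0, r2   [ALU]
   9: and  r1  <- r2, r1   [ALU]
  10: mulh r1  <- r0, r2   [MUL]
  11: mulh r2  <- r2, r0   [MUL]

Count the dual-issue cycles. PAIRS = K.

c0: i0 mulh  no-port MUL/BR
c1: i1+i2 bne/add  dual
c2: i3+i4 or/sub  dual
c3: i5+i6 mulh/sll  dual
c4: i7+i8 mul/and  dual
c5: i9 and  WAW r1
c6: i10 mulh  no-port MUL/MUL
c7: i11 mulh  tail

PAIRS = 4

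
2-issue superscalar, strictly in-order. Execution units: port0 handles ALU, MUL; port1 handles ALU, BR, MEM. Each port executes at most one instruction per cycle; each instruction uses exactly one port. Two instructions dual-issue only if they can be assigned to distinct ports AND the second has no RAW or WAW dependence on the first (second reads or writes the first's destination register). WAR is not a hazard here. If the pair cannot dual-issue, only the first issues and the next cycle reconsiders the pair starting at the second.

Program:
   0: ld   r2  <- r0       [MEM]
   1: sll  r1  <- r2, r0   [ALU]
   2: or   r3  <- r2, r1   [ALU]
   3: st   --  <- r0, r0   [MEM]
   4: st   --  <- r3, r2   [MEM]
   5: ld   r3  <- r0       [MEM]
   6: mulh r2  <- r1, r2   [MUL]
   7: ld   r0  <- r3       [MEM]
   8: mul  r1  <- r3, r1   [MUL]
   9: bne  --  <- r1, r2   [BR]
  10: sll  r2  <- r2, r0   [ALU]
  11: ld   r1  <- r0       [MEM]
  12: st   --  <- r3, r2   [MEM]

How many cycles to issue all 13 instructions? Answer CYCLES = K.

#0 head=0: ld i0 RAW r2
#1 head=1: sll i1 RAW r1
#2 head=2: or st i2&i3 2-wide
#3 head=4: st i4 no-port MEM/MEM
#4 head=5: ld mulh i5&i6 2-wide
#5 head=7: ld mul i7&i8 2-wide
#6 head=9: bne sll i9&i10 2-wide
#7 head=11: ld i11 no-port MEM/MEM
#8 head=12: st i12 tail

CYCLES = 9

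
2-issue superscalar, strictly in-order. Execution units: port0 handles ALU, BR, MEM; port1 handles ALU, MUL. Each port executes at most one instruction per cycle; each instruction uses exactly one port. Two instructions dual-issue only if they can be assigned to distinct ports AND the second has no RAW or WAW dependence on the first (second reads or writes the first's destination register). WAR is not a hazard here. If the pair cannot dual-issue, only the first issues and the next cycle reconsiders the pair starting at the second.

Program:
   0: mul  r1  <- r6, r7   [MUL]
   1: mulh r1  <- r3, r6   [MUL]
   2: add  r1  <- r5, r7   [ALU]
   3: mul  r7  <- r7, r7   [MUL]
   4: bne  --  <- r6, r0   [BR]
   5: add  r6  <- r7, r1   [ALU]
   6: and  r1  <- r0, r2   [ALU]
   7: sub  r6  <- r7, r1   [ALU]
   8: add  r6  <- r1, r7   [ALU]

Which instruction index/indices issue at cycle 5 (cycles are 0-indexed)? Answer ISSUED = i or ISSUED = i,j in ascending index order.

ISSUED = 7

t=0 i0:mul ; no-port MUL/MUL
t=1 i1:mulh ; WAW r1
t=2 i2&i3:add/mul ; pair
t=3 i4&i5:bne/add ; pair
t=4 i6:and ; RAW r1
t=5 i7:sub ; WAW r6
t=6 i8:add ; tail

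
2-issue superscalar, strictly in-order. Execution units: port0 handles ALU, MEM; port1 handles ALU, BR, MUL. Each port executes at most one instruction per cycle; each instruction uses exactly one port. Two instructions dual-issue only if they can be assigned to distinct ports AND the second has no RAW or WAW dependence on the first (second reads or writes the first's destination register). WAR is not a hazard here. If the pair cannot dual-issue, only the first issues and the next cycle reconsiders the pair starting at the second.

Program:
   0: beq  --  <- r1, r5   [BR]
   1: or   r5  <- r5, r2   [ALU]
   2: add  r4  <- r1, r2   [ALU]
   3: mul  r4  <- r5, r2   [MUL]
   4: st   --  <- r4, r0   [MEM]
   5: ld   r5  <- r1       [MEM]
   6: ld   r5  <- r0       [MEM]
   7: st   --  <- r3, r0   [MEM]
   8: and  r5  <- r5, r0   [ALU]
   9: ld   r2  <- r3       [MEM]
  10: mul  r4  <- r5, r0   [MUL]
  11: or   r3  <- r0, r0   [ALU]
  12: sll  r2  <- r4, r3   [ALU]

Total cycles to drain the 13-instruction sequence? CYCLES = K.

CYCLES = 10

#0 head=0: beq.BR;or.ALU i0,i1 pair
#1 head=2: add.ALU i2 WAW r4
#2 head=3: mul.MUL i3 RAW r4
#3 head=4: st.MEM i4 no-port MEM/MEM
#4 head=5: ld.MEM i5 no-port MEM/MEM
#5 head=6: ld.MEM i6 no-port MEM/MEM
#6 head=7: st.MEM;and.ALU i7,i8 pair
#7 head=9: ld.MEM;mul.MUL i9,i10 pair
#8 head=11: or.ALU i11 RAW r3
#9 head=12: sll.ALU i12 tail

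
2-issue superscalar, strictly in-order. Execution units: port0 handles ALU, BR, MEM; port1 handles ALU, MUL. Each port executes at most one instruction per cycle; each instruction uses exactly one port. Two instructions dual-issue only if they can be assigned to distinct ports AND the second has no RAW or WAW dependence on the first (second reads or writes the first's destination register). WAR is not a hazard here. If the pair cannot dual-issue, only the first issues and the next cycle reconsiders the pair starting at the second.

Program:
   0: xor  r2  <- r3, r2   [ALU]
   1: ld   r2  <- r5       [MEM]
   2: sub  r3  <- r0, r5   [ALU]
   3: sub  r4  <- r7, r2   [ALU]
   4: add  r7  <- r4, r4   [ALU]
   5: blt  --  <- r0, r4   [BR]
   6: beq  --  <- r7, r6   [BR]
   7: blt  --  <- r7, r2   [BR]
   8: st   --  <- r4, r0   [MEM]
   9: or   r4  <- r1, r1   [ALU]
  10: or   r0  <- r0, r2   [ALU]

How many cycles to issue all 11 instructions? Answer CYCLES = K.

[0] i0  xor  -- WAW r2
[1] i1/i2  ld sub  -- dual
[2] i3  sub  -- RAW r4
[3] i4/i5  add blt  -- dual
[4] i6  beq  -- no-port BR/BR
[5] i7  blt  -- no-port BR/MEM
[6] i8/i9  st or  -- dual
[7] i10  or  -- tail

CYCLES = 8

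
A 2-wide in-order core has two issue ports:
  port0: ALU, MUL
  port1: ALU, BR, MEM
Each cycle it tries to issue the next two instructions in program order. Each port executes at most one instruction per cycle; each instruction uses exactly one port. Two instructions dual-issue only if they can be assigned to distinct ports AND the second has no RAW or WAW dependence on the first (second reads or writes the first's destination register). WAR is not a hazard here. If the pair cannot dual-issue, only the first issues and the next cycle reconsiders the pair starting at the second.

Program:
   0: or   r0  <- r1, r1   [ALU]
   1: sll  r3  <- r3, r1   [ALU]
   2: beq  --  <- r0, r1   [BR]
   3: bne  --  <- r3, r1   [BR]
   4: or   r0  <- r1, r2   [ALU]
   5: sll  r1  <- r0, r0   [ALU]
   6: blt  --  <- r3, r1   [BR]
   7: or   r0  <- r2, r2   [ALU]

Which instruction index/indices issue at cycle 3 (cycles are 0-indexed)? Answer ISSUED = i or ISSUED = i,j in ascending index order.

c0: i0&i1 or.ALU/sll.ALU  dual
c1: i2 beq.BR  no-port BR/BR
c2: i3&i4 bne.BR/or.ALU  dual
c3: i5 sll.ALU  RAW r1
c4: i6&i7 blt.BR/or.ALU  dual

ISSUED = 5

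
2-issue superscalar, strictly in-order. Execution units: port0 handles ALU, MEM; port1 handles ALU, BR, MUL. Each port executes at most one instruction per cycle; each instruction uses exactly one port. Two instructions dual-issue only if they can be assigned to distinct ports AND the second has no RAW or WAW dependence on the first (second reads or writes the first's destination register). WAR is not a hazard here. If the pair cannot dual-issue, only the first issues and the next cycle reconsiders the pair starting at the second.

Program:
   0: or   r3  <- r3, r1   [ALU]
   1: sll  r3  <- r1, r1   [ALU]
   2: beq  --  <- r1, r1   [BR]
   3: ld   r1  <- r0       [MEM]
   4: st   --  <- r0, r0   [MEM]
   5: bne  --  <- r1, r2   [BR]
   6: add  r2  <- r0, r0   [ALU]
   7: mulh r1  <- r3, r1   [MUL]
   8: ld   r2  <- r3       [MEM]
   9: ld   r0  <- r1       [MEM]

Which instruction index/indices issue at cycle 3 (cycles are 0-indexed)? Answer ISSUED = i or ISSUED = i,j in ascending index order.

  cy0 -> i0 (or) WAW r3
  cy1 -> i1+i2 (sll/beq) pair
  cy2 -> i3 (ld) no-port MEM/MEM
  cy3 -> i4+i5 (st/bne) pair
  cy4 -> i6+i7 (add/mulh) pair
  cy5 -> i8 (ld) no-port MEM/MEM
  cy6 -> i9 (ld) tail

ISSUED = 4,5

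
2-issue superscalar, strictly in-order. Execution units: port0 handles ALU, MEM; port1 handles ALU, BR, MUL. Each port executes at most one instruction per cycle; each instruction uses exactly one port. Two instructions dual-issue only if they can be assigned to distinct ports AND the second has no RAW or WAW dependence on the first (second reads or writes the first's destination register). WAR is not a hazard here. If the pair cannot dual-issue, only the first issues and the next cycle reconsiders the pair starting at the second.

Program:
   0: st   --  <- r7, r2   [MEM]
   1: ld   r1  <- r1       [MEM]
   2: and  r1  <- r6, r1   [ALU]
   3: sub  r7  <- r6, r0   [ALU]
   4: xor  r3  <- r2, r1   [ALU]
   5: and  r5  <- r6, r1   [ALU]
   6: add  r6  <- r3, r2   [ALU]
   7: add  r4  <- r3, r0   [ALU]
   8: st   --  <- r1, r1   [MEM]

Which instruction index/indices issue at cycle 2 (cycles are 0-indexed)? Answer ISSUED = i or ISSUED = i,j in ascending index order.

ISSUED = 2,3

t=0 i0:st ; no-port MEM/MEM
t=1 i1:ld ; RAW+WAW r1
t=2 i2+i3:and sub ; dual
t=3 i4+i5:xor and ; dual
t=4 i6+i7:add add ; dual
t=5 i8:st ; tail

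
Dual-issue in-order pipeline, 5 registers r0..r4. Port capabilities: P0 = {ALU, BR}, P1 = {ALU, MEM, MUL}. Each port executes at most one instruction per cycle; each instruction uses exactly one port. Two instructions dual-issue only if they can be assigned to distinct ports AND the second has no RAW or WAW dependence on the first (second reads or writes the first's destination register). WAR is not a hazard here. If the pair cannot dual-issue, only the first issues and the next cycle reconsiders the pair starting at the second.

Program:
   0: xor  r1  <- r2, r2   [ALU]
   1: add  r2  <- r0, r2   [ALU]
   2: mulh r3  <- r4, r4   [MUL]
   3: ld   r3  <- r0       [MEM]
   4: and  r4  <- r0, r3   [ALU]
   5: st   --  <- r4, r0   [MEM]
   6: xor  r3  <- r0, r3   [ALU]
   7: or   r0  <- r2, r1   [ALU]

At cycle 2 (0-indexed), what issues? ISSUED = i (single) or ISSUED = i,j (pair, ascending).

0. xor add @i0,i1  | pair
1. mulh @i2  | no-port MUL/MEM
2. ld @i3  | RAW r3
3. and @i4  | RAW r4
4. st xor @i5,i6  | pair
5. or @i7  | tail

ISSUED = 3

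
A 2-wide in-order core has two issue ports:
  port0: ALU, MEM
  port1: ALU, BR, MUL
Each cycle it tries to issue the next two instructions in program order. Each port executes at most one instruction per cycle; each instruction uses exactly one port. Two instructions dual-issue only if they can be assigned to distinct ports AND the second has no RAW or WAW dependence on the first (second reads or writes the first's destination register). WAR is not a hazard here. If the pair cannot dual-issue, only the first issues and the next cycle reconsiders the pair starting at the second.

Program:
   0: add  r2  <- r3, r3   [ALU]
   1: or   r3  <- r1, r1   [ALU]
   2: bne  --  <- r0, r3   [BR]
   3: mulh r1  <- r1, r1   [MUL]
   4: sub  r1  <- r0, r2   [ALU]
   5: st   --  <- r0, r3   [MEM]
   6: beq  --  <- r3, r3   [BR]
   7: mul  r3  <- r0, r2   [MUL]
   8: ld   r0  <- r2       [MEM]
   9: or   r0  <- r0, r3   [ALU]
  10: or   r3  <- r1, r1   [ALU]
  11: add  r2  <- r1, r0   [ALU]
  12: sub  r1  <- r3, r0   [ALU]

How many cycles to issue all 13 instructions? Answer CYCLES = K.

CYCLES = 8

t=0 i0+i1:add;or ; dual
t=1 i2:bne ; no-port BR/MUL
t=2 i3:mulh ; WAW r1
t=3 i4+i5:sub;st ; dual
t=4 i6:beq ; no-port BR/MUL
t=5 i7+i8:mul;ld ; dual
t=6 i9+i10:or;or ; dual
t=7 i11+i12:add;sub ; dual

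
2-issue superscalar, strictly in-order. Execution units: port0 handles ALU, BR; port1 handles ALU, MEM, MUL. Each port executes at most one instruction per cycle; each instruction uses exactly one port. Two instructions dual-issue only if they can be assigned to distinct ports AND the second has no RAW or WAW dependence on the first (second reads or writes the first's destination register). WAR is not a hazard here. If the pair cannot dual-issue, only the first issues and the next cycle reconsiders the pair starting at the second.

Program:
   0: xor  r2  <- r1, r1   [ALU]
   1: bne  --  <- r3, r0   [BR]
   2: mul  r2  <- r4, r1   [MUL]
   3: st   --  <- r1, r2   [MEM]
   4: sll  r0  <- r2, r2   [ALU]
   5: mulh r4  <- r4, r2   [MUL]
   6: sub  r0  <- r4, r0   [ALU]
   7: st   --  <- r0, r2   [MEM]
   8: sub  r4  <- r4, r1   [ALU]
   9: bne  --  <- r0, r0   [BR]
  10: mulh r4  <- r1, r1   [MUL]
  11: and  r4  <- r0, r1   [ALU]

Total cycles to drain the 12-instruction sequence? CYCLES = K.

CYCLES = 8

  cy0 -> i0+i1 (xor/bne) pair
  cy1 -> i2 (mul) no-port MUL/MEM
  cy2 -> i3+i4 (st/sll) pair
  cy3 -> i5 (mulh) RAW r4
  cy4 -> i6 (sub) RAW r0
  cy5 -> i7+i8 (st/sub) pair
  cy6 -> i9+i10 (bne/mulh) pair
  cy7 -> i11 (and) tail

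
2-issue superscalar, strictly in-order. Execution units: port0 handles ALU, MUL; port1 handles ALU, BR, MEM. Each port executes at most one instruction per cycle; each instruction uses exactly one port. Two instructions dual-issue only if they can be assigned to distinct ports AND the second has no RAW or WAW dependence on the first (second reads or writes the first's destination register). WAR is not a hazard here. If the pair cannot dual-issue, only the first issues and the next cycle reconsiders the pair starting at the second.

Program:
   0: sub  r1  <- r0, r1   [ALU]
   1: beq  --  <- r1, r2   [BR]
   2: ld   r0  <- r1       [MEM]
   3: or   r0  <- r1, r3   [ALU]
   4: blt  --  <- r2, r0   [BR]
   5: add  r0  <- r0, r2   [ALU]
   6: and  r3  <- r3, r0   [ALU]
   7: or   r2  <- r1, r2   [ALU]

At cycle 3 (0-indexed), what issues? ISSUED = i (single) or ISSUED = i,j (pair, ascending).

[0] i0  sub.ALU  -- RAW r1
[1] i1  beq.BR  -- no-port BR/MEM
[2] i2  ld.MEM  -- WAW r0
[3] i3  or.ALU  -- RAW r0
[4] i4,i5  blt.BR;add.ALU  -- pair
[5] i6,i7  and.ALU;or.ALU  -- pair

ISSUED = 3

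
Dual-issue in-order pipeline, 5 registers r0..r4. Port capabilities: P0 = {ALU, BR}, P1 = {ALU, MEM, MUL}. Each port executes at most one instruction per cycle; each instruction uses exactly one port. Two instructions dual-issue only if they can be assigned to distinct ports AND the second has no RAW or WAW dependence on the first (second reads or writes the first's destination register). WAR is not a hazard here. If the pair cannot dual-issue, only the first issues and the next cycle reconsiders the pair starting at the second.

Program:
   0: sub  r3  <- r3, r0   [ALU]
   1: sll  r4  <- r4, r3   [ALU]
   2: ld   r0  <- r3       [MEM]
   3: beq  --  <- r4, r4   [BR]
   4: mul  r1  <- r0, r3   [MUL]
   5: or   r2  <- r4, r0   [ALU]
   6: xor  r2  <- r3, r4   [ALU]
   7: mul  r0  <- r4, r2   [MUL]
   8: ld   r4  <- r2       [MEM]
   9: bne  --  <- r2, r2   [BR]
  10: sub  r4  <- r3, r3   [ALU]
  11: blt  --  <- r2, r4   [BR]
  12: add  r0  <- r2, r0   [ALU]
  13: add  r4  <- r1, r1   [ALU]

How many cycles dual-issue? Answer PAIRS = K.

#0 head=0: sub i0 RAW r3
#1 head=1: sll ld i1&i2 pair
#2 head=3: beq mul i3&i4 pair
#3 head=5: or i5 WAW r2
#4 head=6: xor i6 RAW r2
#5 head=7: mul i7 no-port MUL/MEM
#6 head=8: ld bne i8&i9 pair
#7 head=10: sub i10 RAW r4
#8 head=11: blt add i11&i12 pair
#9 head=13: add i13 tail

PAIRS = 4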